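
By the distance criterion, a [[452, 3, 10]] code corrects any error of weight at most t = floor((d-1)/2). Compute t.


Code parameters: [[452, 3, 10]], distance d = 10.
Number of correctable errors = floor((d-1)/2)
= floor((10 - 1)/2)
= floor(9/2)
= 4

4


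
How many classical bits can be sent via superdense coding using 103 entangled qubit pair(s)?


Superdense coding allows 2 classical bits per shared entangled pair.
103 pair(s) -> 2 * 103 = 206 classical bits

206


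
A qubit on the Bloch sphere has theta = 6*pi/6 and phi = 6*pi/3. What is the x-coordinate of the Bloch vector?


theta = 3.1416, phi = 6.2832
r_x = sin(theta)*cos(phi) = 0.0000 * 1.0000
r_x = 0.0000

0.0000


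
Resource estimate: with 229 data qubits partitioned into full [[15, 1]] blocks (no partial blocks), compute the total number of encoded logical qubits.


Each code block uses 15 physical qubits for 1 logical qubit(s).
Number of complete blocks = floor(229 / 15) = 15
Logical qubits = 15 * 1
= 15

15


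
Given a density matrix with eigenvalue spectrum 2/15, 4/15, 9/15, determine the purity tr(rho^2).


tr(rho^2) = sum of eigenvalues squared
= (2/15)^2 + (4/15)^2 + (9/15)^2
= (4 + 16 + 81) / 225
= 101/225
= 0.4489

0.4489


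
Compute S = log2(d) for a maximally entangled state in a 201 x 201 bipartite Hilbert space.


For a maximally entangled state in d x d:
S = log2(d) = log2(201)
= 7.6511

7.6511


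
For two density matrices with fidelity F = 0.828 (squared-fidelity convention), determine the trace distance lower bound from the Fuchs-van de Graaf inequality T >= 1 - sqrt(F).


Fuchs-van de Graaf (squared-fidelity convention): 1 - sqrt(F) <= T <= sqrt(1 - F).
Lower bound: T >= 1 - sqrt(F)
sqrt(F) = sqrt(0.828) = 0.9099
T >= 1 - 0.9099
T >= 0.0901

0.0901


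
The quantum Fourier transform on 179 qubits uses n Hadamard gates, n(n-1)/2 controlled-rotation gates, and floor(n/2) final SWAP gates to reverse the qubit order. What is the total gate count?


Hadamard gates: 179
Controlled rotations: n*(n-1)/2 = 179*178/2 = 15931
SWAP gates: floor(n/2) = floor(179/2) = 89
Total = 179 + 15931 + 89
= 16199

16199


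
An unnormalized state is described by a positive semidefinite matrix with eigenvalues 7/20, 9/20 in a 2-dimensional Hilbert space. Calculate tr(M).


tr(M) = sum of eigenvalues
= 7/20 + 9/20
= 16/20
= 0.8000

0.8000


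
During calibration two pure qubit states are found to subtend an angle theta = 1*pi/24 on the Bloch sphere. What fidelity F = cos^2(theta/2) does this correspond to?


For states separated by angle theta on Bloch sphere:
F = cos^2(theta/2)
theta = 1*pi/24 = 0.1309
theta/2 = 0.0654
cos(theta/2) = 0.9979
F = 0.9957

0.9957


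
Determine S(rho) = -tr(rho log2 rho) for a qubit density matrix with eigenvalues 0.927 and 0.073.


S = -p*log2(p) - (1-p)*log2(1-p)
p = 0.9270, 1-p = 0.0730
= -0.9270 * log2(0.9270) - 0.0730 * log2(0.0730)
= -(-0.1014) - (-0.2756)
= 0.3770

0.3770


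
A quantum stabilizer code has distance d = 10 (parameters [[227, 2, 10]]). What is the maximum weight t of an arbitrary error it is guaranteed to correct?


Code parameters: [[227, 2, 10]], distance d = 10.
Number of correctable errors = floor((d-1)/2)
= floor((10 - 1)/2)
= floor(9/2)
= 4

4


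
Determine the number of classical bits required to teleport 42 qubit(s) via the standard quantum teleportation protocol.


Quantum teleportation requires 2 classical bits per qubit teleported.
42 qubit(s) -> 2 * 42 = 84 classical bits

84


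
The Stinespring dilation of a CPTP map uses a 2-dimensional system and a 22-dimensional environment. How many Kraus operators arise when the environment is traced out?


Tracing out the environment in an orthonormal basis {|i>_E} gives Kraus operators K_i = <i|_E U |0>_E.
Number of Kraus operators = dim(H_env) = d_env
= 22

22


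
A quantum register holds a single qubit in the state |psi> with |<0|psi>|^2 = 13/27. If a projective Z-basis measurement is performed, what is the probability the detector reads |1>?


|alpha|^2 = 13/27 = 0.4815
|beta|^2 = 1 - 13/27 = 14/27 = 0.5185
P(|1>) = |beta|^2 = 0.5185

0.5185


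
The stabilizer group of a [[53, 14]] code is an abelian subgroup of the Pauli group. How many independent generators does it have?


For an [[n,k]] stabilizer code:
Number of stabilizer generators = n - k
= 53 - 14
= 39

39


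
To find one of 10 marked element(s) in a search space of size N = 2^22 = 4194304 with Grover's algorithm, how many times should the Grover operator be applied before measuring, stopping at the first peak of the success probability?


After j Grover iterations the success probability is P(j) = sin^2((2j+1)*theta), where sin(theta) = sqrt(k/N).
N = 2^22 = 4194304, k = 10
sin(theta) = sqrt(k/N) = 0.001544080889
theta = arcsin(sqrt(k/N)) = 0.001544081502 rad
P(j) reaches its first maximum when (2j+1)*theta is as close as possible to pi/2, i.e. j = round(pi/(4*theta) - 1/2).
pi/(4*theta) - 1/2 = 508.1507
(For comparison, the common estimate pi/4 * sqrt(N/k) = 508.6509; the exact maximiser is used here.)
Optimal iterations = 508

508


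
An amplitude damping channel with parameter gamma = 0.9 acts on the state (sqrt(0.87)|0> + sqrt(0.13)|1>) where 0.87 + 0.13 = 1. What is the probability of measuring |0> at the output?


For amplitude damping with parameter gamma on state sqrt(a)|0> + sqrt(b)|1>:
alpha^2 = 0.87, beta^2 = 0.13
P(|0>) = alpha^2 + gamma * beta^2
= 0.87 + 0.9 * 0.13
= 0.87 + 0.1170
= 0.9870

0.9870


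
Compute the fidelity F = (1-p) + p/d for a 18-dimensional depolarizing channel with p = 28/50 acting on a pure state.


F = (1-p) + p/d
= (1 - 0.5600) + 0.5600/18
= 0.4400 + 0.0311
= 0.4711

0.4711


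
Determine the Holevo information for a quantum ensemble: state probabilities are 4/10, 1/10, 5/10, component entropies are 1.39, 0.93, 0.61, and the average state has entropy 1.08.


chi = S(rho) - sum_i p_i * S(rho_i)
Weighted entropy = 4/10 * 1.39 + 1/10 * 0.93 + 5/10 * 0.61
= 0.9540
chi = 1.08 - 0.9540
= 0.1260

0.1260


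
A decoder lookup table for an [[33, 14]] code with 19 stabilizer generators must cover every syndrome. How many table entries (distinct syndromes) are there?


Each stabilizer generator gives a binary (+1 or -1) measurement outcome.
With 19 independent generators:
Total syndromes = 2^19
= 524288

524288


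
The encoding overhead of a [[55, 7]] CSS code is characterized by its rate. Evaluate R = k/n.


Code rate R = k/n
= 7/55
= 0.1273

0.1273


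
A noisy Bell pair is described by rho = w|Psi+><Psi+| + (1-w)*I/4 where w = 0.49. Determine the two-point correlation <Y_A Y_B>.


|Psi+> = (|01> + |10>)/sqrt(2)
For the pure Bell state, <Y_A Y_B> = +1 (Bell-state Pauli correlator).
The maximally-mixed part I/4 has tr(I/4 * P tensor P) = 0 for any traceless Pauli P.
So <Y_A Y_B>_rho = w * (+1) + (1 - w) * 0
= 0.49 * (+1)
= 0.4900

0.4900


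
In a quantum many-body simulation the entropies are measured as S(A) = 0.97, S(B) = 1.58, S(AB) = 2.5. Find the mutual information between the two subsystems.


I(A:B) = S(A) + S(B) - S(AB)
= 0.97 + 1.58 - 2.5
= 0.0500

0.0500


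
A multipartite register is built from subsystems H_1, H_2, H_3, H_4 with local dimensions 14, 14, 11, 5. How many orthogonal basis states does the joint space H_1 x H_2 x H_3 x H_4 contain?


dim(H_1 x H_2 x H_3 x H_4) = 14 * 14 * 11 * 5
= 196 * 11 * 5
= 2156 * 5
= 10780

10780


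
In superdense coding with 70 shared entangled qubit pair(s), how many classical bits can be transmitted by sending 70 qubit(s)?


Superdense coding allows 2 classical bits per shared entangled pair.
70 pair(s) -> 2 * 70 = 140 classical bits

140


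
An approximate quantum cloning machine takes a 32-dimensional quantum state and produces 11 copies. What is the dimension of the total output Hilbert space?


Output space = H^(tensor 11) where dim(H) = 32
dim = 32^11
= 1024 (after 2 factors)
= 32768 (after 3 factors)
= 1048576 (after 4 factors)
= 33554432 (after 5 factors)
= 1073741824 (after 6 factors)
= 34359738368 (after 7 factors)
= 1099511627776 (after 8 factors)
= 35184372088832 (after 9 factors)
= 1125899906842624 (after 10 factors)
= 36028797018963968 (after 11 factors)
= 36028797018963968

36028797018963968


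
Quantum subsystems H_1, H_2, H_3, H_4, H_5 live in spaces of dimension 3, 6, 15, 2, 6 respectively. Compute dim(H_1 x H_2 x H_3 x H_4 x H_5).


dim(H_1 x H_2 x H_3 x H_4 x H_5) = 3 * 6 * 15 * 2 * 6
= 18 * 15 * 2 * 6
= 270 * 2 * 6
= 540 * 6
= 3240

3240


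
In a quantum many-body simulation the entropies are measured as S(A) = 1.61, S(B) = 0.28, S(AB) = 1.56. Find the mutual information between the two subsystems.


I(A:B) = S(A) + S(B) - S(AB)
= 1.61 + 0.28 - 1.56
= 0.3300

0.3300


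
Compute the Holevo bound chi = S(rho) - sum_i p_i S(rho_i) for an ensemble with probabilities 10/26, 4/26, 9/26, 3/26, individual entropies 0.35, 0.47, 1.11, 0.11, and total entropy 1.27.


chi = S(rho) - sum_i p_i * S(rho_i)
Weighted entropy = 10/26 * 0.35 + 4/26 * 0.47 + 9/26 * 1.11 + 3/26 * 0.11
= 0.6038
chi = 1.27 - 0.6038
= 0.6662

0.6662


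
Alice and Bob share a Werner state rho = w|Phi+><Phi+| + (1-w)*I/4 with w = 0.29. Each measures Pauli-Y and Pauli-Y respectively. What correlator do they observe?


|Phi+> = (|00> + |11>)/sqrt(2)
For the pure Bell state, <Y_A Y_B> = -1 (Bell-state Pauli correlator).
The maximally-mixed part I/4 has tr(I/4 * P tensor P) = 0 for any traceless Pauli P.
So <Y_A Y_B>_rho = w * (-1) + (1 - w) * 0
= 0.29 * (-1)
= -0.2900

-0.2900


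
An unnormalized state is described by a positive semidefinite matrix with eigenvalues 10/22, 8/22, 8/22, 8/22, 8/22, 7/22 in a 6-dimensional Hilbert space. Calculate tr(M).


tr(M) = sum of eigenvalues
= 10/22 + 8/22 + 8/22 + 8/22 + 8/22 + 7/22
= 49/22
= 2.2273

2.2273


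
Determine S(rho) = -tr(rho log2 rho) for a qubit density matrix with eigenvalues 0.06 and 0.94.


S = -p*log2(p) - (1-p)*log2(1-p)
p = 0.0600, 1-p = 0.9400
= -0.0600 * log2(0.0600) - 0.9400 * log2(0.9400)
= -(-0.2435) - (-0.0839)
= 0.3274

0.3274


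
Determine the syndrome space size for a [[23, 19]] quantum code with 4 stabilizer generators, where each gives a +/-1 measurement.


Each stabilizer generator gives a binary (+1 or -1) measurement outcome.
With 4 independent generators:
Total syndromes = 2^4
= 16

16


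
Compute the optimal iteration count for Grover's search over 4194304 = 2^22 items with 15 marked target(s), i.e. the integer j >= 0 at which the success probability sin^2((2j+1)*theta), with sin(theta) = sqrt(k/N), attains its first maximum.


After j Grover iterations the success probability is P(j) = sin^2((2j+1)*theta), where sin(theta) = sqrt(k/N).
N = 2^22 = 4194304, k = 15
sin(theta) = sqrt(k/N) = 0.00189110515
theta = arcsin(sqrt(k/N)) = 0.001891106277 rad
P(j) reaches its first maximum when (2j+1)*theta is as close as possible to pi/2, i.e. j = round(pi/(4*theta) - 1/2).
pi/(4*theta) - 1/2 = 414.8115
(For comparison, the common estimate pi/4 * sqrt(N/k) = 415.3117; the exact maximiser is used here.)
Optimal iterations = 415

415


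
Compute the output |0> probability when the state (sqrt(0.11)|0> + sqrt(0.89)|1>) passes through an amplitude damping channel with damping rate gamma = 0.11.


For amplitude damping with parameter gamma on state sqrt(a)|0> + sqrt(b)|1>:
alpha^2 = 0.11, beta^2 = 0.89
P(|0>) = alpha^2 + gamma * beta^2
= 0.11 + 0.11 * 0.89
= 0.11 + 0.0979
= 0.2079

0.2079


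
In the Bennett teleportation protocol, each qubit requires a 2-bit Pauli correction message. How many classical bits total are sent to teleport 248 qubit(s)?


Quantum teleportation requires 2 classical bits per qubit teleported.
248 qubit(s) -> 2 * 248 = 496 classical bits

496


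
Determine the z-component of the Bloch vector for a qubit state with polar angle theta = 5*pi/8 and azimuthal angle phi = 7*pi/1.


theta = 1.9635, phi = 21.9911
r_z = cos(theta) = -0.3827

-0.3827


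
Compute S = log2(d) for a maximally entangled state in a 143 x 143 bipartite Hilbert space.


For a maximally entangled state in d x d:
S = log2(d) = log2(143)
= 7.1599

7.1599


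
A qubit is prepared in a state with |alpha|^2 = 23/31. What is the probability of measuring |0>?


|alpha|^2 = 23/31 = 0.7419
|beta|^2 = 1 - 23/31 = 8/31 = 0.2581
P(|0>) = |alpha|^2 = 0.7419

0.7419


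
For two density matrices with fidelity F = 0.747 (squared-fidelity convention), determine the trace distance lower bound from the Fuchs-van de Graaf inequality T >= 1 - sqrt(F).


Fuchs-van de Graaf (squared-fidelity convention): 1 - sqrt(F) <= T <= sqrt(1 - F).
Lower bound: T >= 1 - sqrt(F)
sqrt(F) = sqrt(0.747) = 0.8643
T >= 1 - 0.8643
T >= 0.1357

0.1357


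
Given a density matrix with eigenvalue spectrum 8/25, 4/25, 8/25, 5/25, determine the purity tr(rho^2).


tr(rho^2) = sum of eigenvalues squared
= (8/25)^2 + (4/25)^2 + (8/25)^2 + (5/25)^2
= (64 + 16 + 64 + 25) / 625
= 169/625
= 0.2704

0.2704


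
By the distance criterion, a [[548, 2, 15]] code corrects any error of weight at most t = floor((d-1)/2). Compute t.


Code parameters: [[548, 2, 15]], distance d = 15.
Number of correctable errors = floor((d-1)/2)
= floor((15 - 1)/2)
= floor(14/2)
= 7

7


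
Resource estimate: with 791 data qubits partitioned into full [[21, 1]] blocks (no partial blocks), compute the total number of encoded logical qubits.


Each code block uses 21 physical qubits for 1 logical qubit(s).
Number of complete blocks = floor(791 / 21) = 37
Logical qubits = 37 * 1
= 37

37


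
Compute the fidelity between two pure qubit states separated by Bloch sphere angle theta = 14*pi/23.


For states separated by angle theta on Bloch sphere:
F = cos^2(theta/2)
theta = 14*pi/23 = 1.9123
theta/2 = 0.9561
cos(theta/2) = 0.5767
F = 0.3326

0.3326


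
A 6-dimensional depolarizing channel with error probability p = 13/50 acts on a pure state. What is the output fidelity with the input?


F = (1-p) + p/d
= (1 - 0.2600) + 0.2600/6
= 0.7400 + 0.0433
= 0.7833

0.7833


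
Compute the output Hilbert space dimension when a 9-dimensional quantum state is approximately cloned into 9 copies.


Output space = H^(tensor 9) where dim(H) = 9
dim = 9^9
= 81 (after 2 factors)
= 729 (after 3 factors)
= 6561 (after 4 factors)
= 59049 (after 5 factors)
= 531441 (after 6 factors)
= 4782969 (after 7 factors)
= 43046721 (after 8 factors)
= 387420489 (after 9 factors)
= 387420489

387420489


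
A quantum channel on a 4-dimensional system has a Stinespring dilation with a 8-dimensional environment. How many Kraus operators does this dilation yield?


Tracing out the environment in an orthonormal basis {|i>_E} gives Kraus operators K_i = <i|_E U |0>_E.
Number of Kraus operators = dim(H_env) = d_env
= 8

8


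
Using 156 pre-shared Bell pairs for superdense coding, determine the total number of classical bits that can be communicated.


Superdense coding allows 2 classical bits per shared entangled pair.
156 pair(s) -> 2 * 156 = 312 classical bits

312


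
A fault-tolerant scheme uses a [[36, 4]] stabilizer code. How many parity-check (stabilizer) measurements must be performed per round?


For an [[n,k]] stabilizer code:
Number of stabilizer generators = n - k
= 36 - 4
= 32

32


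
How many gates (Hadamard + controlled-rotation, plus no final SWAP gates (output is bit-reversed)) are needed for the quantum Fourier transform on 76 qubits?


Hadamard gates: 76
Controlled rotations: n*(n-1)/2 = 76*75/2 = 2850
SWAP gates: 0 (omitted)
Total = 76 + 2850
= 2926

2926


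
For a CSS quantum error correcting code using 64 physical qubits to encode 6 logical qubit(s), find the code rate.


Code rate R = k/n
= 6/64
= 0.0938

0.0938


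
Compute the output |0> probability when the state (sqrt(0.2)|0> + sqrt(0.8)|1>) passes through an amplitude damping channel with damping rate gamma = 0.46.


For amplitude damping with parameter gamma on state sqrt(a)|0> + sqrt(b)|1>:
alpha^2 = 0.2, beta^2 = 0.8
P(|0>) = alpha^2 + gamma * beta^2
= 0.2 + 0.46 * 0.8
= 0.2 + 0.3680
= 0.5680

0.5680


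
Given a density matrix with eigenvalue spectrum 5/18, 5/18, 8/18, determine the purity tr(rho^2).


tr(rho^2) = sum of eigenvalues squared
= (5/18)^2 + (5/18)^2 + (8/18)^2
= (25 + 25 + 64) / 324
= 114/324
= 0.3519

0.3519


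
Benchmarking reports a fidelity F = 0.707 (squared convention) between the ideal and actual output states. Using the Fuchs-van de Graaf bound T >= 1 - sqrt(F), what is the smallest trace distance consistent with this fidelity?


Fuchs-van de Graaf (squared-fidelity convention): 1 - sqrt(F) <= T <= sqrt(1 - F).
Lower bound: T >= 1 - sqrt(F)
sqrt(F) = sqrt(0.707) = 0.8408
T >= 1 - 0.8408
T >= 0.1592

0.1592


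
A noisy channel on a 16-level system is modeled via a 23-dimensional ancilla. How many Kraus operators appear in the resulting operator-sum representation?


Tracing out the environment in an orthonormal basis {|i>_E} gives Kraus operators K_i = <i|_E U |0>_E.
Number of Kraus operators = dim(H_env) = d_env
= 23

23


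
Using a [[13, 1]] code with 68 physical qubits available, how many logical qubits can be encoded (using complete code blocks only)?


Each code block uses 13 physical qubits for 1 logical qubit(s).
Number of complete blocks = floor(68 / 13) = 5
Logical qubits = 5 * 1
= 5

5


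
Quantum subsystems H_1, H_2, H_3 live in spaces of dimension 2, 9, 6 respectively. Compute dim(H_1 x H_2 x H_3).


dim(H_1 x H_2 x H_3) = 2 * 9 * 6
= 18 * 6
= 108

108


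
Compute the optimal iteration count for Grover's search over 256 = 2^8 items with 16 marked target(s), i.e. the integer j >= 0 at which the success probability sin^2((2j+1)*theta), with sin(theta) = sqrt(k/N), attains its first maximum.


After j Grover iterations the success probability is P(j) = sin^2((2j+1)*theta), where sin(theta) = sqrt(k/N).
N = 2^8 = 256, k = 16
sin(theta) = sqrt(k/N) = 0.25
theta = arcsin(sqrt(k/N)) = 0.2526802551 rad
P(j) reaches its first maximum when (2j+1)*theta is as close as possible to pi/2, i.e. j = round(pi/(4*theta) - 1/2).
pi/(4*theta) - 1/2 = 2.6083
(For comparison, the common estimate pi/4 * sqrt(N/k) = 3.1416; the exact maximiser is used here.)
Optimal iterations = 3

3


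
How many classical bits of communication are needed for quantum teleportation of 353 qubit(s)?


Quantum teleportation requires 2 classical bits per qubit teleported.
353 qubit(s) -> 2 * 353 = 706 classical bits

706


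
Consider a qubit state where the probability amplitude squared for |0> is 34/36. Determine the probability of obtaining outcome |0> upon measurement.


|alpha|^2 = 34/36 = 0.9444
|beta|^2 = 1 - 34/36 = 2/36 = 0.0556
P(|0>) = |alpha|^2 = 0.9444

0.9444


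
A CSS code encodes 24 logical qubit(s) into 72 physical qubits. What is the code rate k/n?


Code rate R = k/n
= 24/72
= 0.3333

0.3333


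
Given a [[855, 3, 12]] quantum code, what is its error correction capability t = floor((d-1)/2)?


Code parameters: [[855, 3, 12]], distance d = 12.
Number of correctable errors = floor((d-1)/2)
= floor((12 - 1)/2)
= floor(11/2)
= 5

5


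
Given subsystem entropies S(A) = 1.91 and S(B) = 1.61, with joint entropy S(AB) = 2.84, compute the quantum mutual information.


I(A:B) = S(A) + S(B) - S(AB)
= 1.91 + 1.61 - 2.84
= 0.6800

0.6800


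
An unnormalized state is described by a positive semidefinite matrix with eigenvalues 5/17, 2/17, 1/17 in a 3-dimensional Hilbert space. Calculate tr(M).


tr(M) = sum of eigenvalues
= 5/17 + 2/17 + 1/17
= 8/17
= 0.4706

0.4706


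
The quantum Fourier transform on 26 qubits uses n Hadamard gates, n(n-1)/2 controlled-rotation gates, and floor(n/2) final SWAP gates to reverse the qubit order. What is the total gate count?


Hadamard gates: 26
Controlled rotations: n*(n-1)/2 = 26*25/2 = 325
SWAP gates: floor(n/2) = floor(26/2) = 13
Total = 26 + 325 + 13
= 364

364


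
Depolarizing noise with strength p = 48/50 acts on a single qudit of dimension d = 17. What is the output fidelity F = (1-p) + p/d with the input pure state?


F = (1-p) + p/d
= (1 - 0.9600) + 0.9600/17
= 0.0400 + 0.0565
= 0.0965

0.0965


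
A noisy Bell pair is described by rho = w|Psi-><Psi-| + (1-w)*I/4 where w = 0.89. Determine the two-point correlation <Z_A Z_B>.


|Psi-> = (|01> - |10>)/sqrt(2)
For the pure Bell state, <Z_A Z_B> = -1 (Bell-state Pauli correlator).
The maximally-mixed part I/4 has tr(I/4 * P tensor P) = 0 for any traceless Pauli P.
So <Z_A Z_B>_rho = w * (-1) + (1 - w) * 0
= 0.89 * (-1)
= -0.8900

-0.8900


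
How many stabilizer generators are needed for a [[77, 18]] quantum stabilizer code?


For an [[n,k]] stabilizer code:
Number of stabilizer generators = n - k
= 77 - 18
= 59

59


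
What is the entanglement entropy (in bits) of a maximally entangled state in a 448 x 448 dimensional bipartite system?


For a maximally entangled state in d x d:
S = log2(d) = log2(448)
= 8.8074

8.8074


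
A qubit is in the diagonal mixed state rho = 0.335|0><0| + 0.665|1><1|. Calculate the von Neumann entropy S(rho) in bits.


S = -p*log2(p) - (1-p)*log2(1-p)
p = 0.3350, 1-p = 0.6650
= -0.3350 * log2(0.3350) - 0.6650 * log2(0.6650)
= -(-0.5286) - (-0.3914)
= 0.9200

0.9200


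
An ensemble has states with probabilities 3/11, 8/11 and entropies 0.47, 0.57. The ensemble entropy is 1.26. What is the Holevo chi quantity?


chi = S(rho) - sum_i p_i * S(rho_i)
Weighted entropy = 3/11 * 0.47 + 8/11 * 0.57
= 0.5427
chi = 1.26 - 0.5427
= 0.7173

0.7173


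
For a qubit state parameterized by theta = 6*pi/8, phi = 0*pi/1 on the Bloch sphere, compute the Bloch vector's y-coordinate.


theta = 2.3562, phi = 0.0000
r_y = sin(theta)*sin(phi) = 0.7071 * 0.0000
r_y = 0.0000

0.0000


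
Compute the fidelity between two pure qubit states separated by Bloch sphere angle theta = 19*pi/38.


For states separated by angle theta on Bloch sphere:
F = cos^2(theta/2)
theta = 19*pi/38 = 1.5708
theta/2 = 0.7854
cos(theta/2) = 0.7071
F = 0.5000

0.5000


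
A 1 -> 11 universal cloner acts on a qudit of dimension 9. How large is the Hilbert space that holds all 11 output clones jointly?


Output space = H^(tensor 11) where dim(H) = 9
dim = 9^11
= 81 (after 2 factors)
= 729 (after 3 factors)
= 6561 (after 4 factors)
= 59049 (after 5 factors)
= 531441 (after 6 factors)
= 4782969 (after 7 factors)
= 43046721 (after 8 factors)
= 387420489 (after 9 factors)
= 3486784401 (after 10 factors)
= 31381059609 (after 11 factors)
= 31381059609

31381059609


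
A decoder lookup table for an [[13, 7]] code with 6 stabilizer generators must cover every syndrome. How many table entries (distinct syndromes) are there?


Each stabilizer generator gives a binary (+1 or -1) measurement outcome.
With 6 independent generators:
Total syndromes = 2^6
= 64

64


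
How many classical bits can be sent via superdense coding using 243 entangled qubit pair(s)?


Superdense coding allows 2 classical bits per shared entangled pair.
243 pair(s) -> 2 * 243 = 486 classical bits

486


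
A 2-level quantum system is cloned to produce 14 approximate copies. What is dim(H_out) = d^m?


Output space = H^(tensor 14) where dim(H) = 2
dim = 2^14
= 4 (after 2 factors)
= 8 (after 3 factors)
= 16 (after 4 factors)
= 32 (after 5 factors)
= 64 (after 6 factors)
= 128 (after 7 factors)
= 256 (after 8 factors)
= 512 (after 9 factors)
= 1024 (after 10 factors)
= 2048 (after 11 factors)
= 4096 (after 12 factors)
= 8192 (after 13 factors)
= 16384 (after 14 factors)
= 16384

16384


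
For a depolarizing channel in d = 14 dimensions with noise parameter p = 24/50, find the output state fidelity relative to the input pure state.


F = (1-p) + p/d
= (1 - 0.4800) + 0.4800/14
= 0.5200 + 0.0343
= 0.5543

0.5543


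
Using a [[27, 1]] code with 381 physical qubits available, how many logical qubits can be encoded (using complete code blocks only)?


Each code block uses 27 physical qubits for 1 logical qubit(s).
Number of complete blocks = floor(381 / 27) = 14
Logical qubits = 14 * 1
= 14

14


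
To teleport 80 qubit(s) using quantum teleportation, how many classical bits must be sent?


Quantum teleportation requires 2 classical bits per qubit teleported.
80 qubit(s) -> 2 * 80 = 160 classical bits

160


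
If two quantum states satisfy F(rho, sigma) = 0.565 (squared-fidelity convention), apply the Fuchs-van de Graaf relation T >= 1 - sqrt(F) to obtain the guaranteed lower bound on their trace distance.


Fuchs-van de Graaf (squared-fidelity convention): 1 - sqrt(F) <= T <= sqrt(1 - F).
Lower bound: T >= 1 - sqrt(F)
sqrt(F) = sqrt(0.565) = 0.7517
T >= 1 - 0.7517
T >= 0.2483

0.2483


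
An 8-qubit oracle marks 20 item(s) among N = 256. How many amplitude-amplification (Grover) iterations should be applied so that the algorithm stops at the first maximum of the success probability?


After j Grover iterations the success probability is P(j) = sin^2((2j+1)*theta), where sin(theta) = sqrt(k/N).
N = 2^8 = 256, k = 20
sin(theta) = sqrt(k/N) = 0.2795084972
theta = arcsin(sqrt(k/N)) = 0.2832821653 rad
P(j) reaches its first maximum when (2j+1)*theta is as close as possible to pi/2, i.e. j = round(pi/(4*theta) - 1/2).
pi/(4*theta) - 1/2 = 2.2725
(For comparison, the common estimate pi/4 * sqrt(N/k) = 2.8099; the exact maximiser is used here.)
Optimal iterations = 2

2


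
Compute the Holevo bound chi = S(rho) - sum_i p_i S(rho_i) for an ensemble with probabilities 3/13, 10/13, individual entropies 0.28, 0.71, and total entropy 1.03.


chi = S(rho) - sum_i p_i * S(rho_i)
Weighted entropy = 3/13 * 0.28 + 10/13 * 0.71
= 0.6108
chi = 1.03 - 0.6108
= 0.4192

0.4192


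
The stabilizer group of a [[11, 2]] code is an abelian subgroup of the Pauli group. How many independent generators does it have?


For an [[n,k]] stabilizer code:
Number of stabilizer generators = n - k
= 11 - 2
= 9

9


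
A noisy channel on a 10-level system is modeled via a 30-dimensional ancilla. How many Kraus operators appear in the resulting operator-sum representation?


Tracing out the environment in an orthonormal basis {|i>_E} gives Kraus operators K_i = <i|_E U |0>_E.
Number of Kraus operators = dim(H_env) = d_env
= 30

30


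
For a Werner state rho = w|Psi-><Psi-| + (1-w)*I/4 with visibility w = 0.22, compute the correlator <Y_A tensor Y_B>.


|Psi-> = (|01> - |10>)/sqrt(2)
For the pure Bell state, <Y_A Y_B> = -1 (Bell-state Pauli correlator).
The maximally-mixed part I/4 has tr(I/4 * P tensor P) = 0 for any traceless Pauli P.
So <Y_A Y_B>_rho = w * (-1) + (1 - w) * 0
= 0.22 * (-1)
= -0.2200

-0.2200


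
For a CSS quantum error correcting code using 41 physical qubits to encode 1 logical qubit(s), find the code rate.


Code rate R = k/n
= 1/41
= 0.0244

0.0244


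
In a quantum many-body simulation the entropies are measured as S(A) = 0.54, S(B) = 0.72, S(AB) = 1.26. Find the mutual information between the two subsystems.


I(A:B) = S(A) + S(B) - S(AB)
= 0.54 + 0.72 - 1.26
= 0.0000

0.0000


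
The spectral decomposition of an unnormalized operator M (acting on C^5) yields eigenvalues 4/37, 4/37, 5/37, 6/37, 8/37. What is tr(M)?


tr(M) = sum of eigenvalues
= 4/37 + 4/37 + 5/37 + 6/37 + 8/37
= 27/37
= 0.7297

0.7297


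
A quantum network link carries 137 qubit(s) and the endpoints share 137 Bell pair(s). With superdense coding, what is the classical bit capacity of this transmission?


Superdense coding allows 2 classical bits per shared entangled pair.
137 pair(s) -> 2 * 137 = 274 classical bits

274


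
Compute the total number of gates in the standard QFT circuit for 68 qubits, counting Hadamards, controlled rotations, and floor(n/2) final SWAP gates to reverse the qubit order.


Hadamard gates: 68
Controlled rotations: n*(n-1)/2 = 68*67/2 = 2278
SWAP gates: floor(n/2) = floor(68/2) = 34
Total = 68 + 2278 + 34
= 2380

2380


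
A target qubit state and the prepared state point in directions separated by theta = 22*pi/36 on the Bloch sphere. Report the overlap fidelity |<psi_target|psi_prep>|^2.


For states separated by angle theta on Bloch sphere:
F = cos^2(theta/2)
theta = 22*pi/36 = 1.9199
theta/2 = 0.9599
cos(theta/2) = 0.5736
F = 0.3290

0.3290


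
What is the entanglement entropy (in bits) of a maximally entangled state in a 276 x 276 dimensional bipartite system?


For a maximally entangled state in d x d:
S = log2(d) = log2(276)
= 8.1085

8.1085


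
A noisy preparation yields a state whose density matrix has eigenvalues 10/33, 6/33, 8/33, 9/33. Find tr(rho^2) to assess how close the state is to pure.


tr(rho^2) = sum of eigenvalues squared
= (10/33)^2 + (6/33)^2 + (8/33)^2 + (9/33)^2
= (100 + 36 + 64 + 81) / 1089
= 281/1089
= 0.2580

0.2580


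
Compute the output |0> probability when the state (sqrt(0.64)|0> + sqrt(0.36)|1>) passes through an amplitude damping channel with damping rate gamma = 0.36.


For amplitude damping with parameter gamma on state sqrt(a)|0> + sqrt(b)|1>:
alpha^2 = 0.64, beta^2 = 0.36
P(|0>) = alpha^2 + gamma * beta^2
= 0.64 + 0.36 * 0.36
= 0.64 + 0.1296
= 0.7696

0.7696


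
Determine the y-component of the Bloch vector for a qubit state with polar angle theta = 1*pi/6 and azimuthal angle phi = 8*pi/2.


theta = 0.5236, phi = 12.5664
r_y = sin(theta)*sin(phi) = 0.5000 * 0.0000
r_y = 0.0000

0.0000


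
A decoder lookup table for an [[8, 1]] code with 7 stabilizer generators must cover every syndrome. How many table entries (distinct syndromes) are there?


Each stabilizer generator gives a binary (+1 or -1) measurement outcome.
With 7 independent generators:
Total syndromes = 2^7
= 128

128


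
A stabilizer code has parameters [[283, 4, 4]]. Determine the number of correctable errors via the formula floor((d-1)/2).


Code parameters: [[283, 4, 4]], distance d = 4.
Number of correctable errors = floor((d-1)/2)
= floor((4 - 1)/2)
= floor(3/2)
= 1

1


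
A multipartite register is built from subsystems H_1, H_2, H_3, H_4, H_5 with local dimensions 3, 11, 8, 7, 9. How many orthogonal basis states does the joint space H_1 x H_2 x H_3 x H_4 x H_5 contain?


dim(H_1 x H_2 x H_3 x H_4 x H_5) = 3 * 11 * 8 * 7 * 9
= 33 * 8 * 7 * 9
= 264 * 7 * 9
= 1848 * 9
= 16632

16632


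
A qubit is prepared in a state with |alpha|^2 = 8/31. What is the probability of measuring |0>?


|alpha|^2 = 8/31 = 0.2581
|beta|^2 = 1 - 8/31 = 23/31 = 0.7419
P(|0>) = |alpha|^2 = 0.2581

0.2581


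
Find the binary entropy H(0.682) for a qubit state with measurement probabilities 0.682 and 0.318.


S = -p*log2(p) - (1-p)*log2(1-p)
p = 0.6820, 1-p = 0.3180
= -0.6820 * log2(0.6820) - 0.3180 * log2(0.3180)
= -(-0.3766) - (-0.5256)
= 0.9022

0.9022


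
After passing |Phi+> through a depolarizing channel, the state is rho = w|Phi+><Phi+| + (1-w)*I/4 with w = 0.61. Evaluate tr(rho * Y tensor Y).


|Phi+> = (|00> + |11>)/sqrt(2)
For the pure Bell state, <Y_A Y_B> = -1 (Bell-state Pauli correlator).
The maximally-mixed part I/4 has tr(I/4 * P tensor P) = 0 for any traceless Pauli P.
So <Y_A Y_B>_rho = w * (-1) + (1 - w) * 0
= 0.61 * (-1)
= -0.6100

-0.6100


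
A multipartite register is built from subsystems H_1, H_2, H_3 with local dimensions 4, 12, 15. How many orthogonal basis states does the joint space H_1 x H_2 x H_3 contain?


dim(H_1 x H_2 x H_3) = 4 * 12 * 15
= 48 * 15
= 720

720


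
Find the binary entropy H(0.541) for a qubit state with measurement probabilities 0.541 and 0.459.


S = -p*log2(p) - (1-p)*log2(1-p)
p = 0.5410, 1-p = 0.4590
= -0.5410 * log2(0.5410) - 0.4590 * log2(0.4590)
= -(-0.4795) - (-0.5157)
= 0.9951

0.9951


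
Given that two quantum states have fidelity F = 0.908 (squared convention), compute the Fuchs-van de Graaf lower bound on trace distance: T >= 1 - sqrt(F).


Fuchs-van de Graaf (squared-fidelity convention): 1 - sqrt(F) <= T <= sqrt(1 - F).
Lower bound: T >= 1 - sqrt(F)
sqrt(F) = sqrt(0.908) = 0.9529
T >= 1 - 0.9529
T >= 0.0471

0.0471


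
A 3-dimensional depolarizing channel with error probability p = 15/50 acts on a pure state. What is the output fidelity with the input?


F = (1-p) + p/d
= (1 - 0.3000) + 0.3000/3
= 0.7000 + 0.1000
= 0.8000

0.8000


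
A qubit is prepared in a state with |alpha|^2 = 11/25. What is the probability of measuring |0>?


|alpha|^2 = 11/25 = 0.4400
|beta|^2 = 1 - 11/25 = 14/25 = 0.5600
P(|0>) = |alpha|^2 = 0.4400

0.4400


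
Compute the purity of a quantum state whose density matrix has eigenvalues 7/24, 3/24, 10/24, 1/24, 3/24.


tr(rho^2) = sum of eigenvalues squared
= (7/24)^2 + (3/24)^2 + (10/24)^2 + (1/24)^2 + (3/24)^2
= (49 + 9 + 100 + 1 + 9) / 576
= 168/576
= 0.2917

0.2917


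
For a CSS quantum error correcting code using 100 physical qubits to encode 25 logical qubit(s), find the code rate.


Code rate R = k/n
= 25/100
= 0.2500

0.2500


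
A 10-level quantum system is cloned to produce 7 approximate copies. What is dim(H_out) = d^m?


Output space = H^(tensor 7) where dim(H) = 10
dim = 10^7
= 100 (after 2 factors)
= 1000 (after 3 factors)
= 10000 (after 4 factors)
= 100000 (after 5 factors)
= 1000000 (after 6 factors)
= 10000000 (after 7 factors)
= 10000000

10000000


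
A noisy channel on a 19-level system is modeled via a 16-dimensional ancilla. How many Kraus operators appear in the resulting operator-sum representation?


Tracing out the environment in an orthonormal basis {|i>_E} gives Kraus operators K_i = <i|_E U |0>_E.
Number of Kraus operators = dim(H_env) = d_env
= 16

16


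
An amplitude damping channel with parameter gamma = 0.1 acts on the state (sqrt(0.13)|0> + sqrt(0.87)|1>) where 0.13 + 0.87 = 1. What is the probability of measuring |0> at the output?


For amplitude damping with parameter gamma on state sqrt(a)|0> + sqrt(b)|1>:
alpha^2 = 0.13, beta^2 = 0.87
P(|0>) = alpha^2 + gamma * beta^2
= 0.13 + 0.1 * 0.87
= 0.13 + 0.0870
= 0.2170

0.2170


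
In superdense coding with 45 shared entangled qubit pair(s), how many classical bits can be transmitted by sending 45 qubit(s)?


Superdense coding allows 2 classical bits per shared entangled pair.
45 pair(s) -> 2 * 45 = 90 classical bits

90


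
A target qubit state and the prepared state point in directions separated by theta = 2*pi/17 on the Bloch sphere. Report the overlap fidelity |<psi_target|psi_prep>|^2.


For states separated by angle theta on Bloch sphere:
F = cos^2(theta/2)
theta = 2*pi/17 = 0.3696
theta/2 = 0.1848
cos(theta/2) = 0.9830
F = 0.9662

0.9662


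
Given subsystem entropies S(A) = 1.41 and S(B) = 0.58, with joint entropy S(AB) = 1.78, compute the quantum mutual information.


I(A:B) = S(A) + S(B) - S(AB)
= 1.41 + 0.58 - 1.78
= 0.2100

0.2100


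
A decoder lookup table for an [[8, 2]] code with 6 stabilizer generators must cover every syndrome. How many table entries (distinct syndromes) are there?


Each stabilizer generator gives a binary (+1 or -1) measurement outcome.
With 6 independent generators:
Total syndromes = 2^6
= 64

64


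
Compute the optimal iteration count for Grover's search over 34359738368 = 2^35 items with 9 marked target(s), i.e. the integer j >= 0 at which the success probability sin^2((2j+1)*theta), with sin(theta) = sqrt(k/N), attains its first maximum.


After j Grover iterations the success probability is P(j) = sin^2((2j+1)*theta), where sin(theta) = sqrt(k/N).
N = 2^35 = 34359738368, k = 9
sin(theta) = sqrt(k/N) = 1.618438983e-05
theta = arcsin(sqrt(k/N)) = 1.618438983e-05 rad
P(j) reaches its first maximum when (2j+1)*theta is as close as possible to pi/2, i.e. j = round(pi/(4*theta) - 1/2).
pi/(4*theta) - 1/2 = 48527.6294
(For comparison, the common estimate pi/4 * sqrt(N/k) = 48528.1294; the exact maximiser is used here.)
Optimal iterations = 48528

48528


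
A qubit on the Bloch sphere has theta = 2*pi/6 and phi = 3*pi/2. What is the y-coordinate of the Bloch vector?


theta = 1.0472, phi = 4.7124
r_y = sin(theta)*sin(phi) = 0.8660 * -1.0000
r_y = -0.8660

-0.8660


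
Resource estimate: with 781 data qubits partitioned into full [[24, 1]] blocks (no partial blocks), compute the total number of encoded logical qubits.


Each code block uses 24 physical qubits for 1 logical qubit(s).
Number of complete blocks = floor(781 / 24) = 32
Logical qubits = 32 * 1
= 32

32


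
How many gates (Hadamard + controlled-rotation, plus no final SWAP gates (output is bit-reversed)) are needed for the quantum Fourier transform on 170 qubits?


Hadamard gates: 170
Controlled rotations: n*(n-1)/2 = 170*169/2 = 14365
SWAP gates: 0 (omitted)
Total = 170 + 14365
= 14535

14535


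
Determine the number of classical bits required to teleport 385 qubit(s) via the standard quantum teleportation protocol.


Quantum teleportation requires 2 classical bits per qubit teleported.
385 qubit(s) -> 2 * 385 = 770 classical bits

770


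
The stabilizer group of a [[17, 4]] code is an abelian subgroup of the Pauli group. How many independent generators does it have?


For an [[n,k]] stabilizer code:
Number of stabilizer generators = n - k
= 17 - 4
= 13

13


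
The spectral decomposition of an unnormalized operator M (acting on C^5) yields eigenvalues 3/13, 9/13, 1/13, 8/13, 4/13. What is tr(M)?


tr(M) = sum of eigenvalues
= 3/13 + 9/13 + 1/13 + 8/13 + 4/13
= 25/13
= 1.9231

1.9231


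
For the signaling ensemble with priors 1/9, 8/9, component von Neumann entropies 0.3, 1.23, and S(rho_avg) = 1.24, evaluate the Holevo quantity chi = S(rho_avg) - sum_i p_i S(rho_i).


chi = S(rho) - sum_i p_i * S(rho_i)
Weighted entropy = 1/9 * 0.3 + 8/9 * 1.23
= 1.1267
chi = 1.24 - 1.1267
= 0.1133

0.1133


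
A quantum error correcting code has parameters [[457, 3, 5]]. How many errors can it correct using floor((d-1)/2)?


Code parameters: [[457, 3, 5]], distance d = 5.
Number of correctable errors = floor((d-1)/2)
= floor((5 - 1)/2)
= floor(4/2)
= 2

2


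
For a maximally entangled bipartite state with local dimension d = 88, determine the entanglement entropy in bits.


For a maximally entangled state in d x d:
S = log2(d) = log2(88)
= 6.4594

6.4594


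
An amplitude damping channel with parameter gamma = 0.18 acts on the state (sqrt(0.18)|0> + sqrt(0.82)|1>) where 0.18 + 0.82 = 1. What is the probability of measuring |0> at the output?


For amplitude damping with parameter gamma on state sqrt(a)|0> + sqrt(b)|1>:
alpha^2 = 0.18, beta^2 = 0.82
P(|0>) = alpha^2 + gamma * beta^2
= 0.18 + 0.18 * 0.82
= 0.18 + 0.1476
= 0.3276

0.3276


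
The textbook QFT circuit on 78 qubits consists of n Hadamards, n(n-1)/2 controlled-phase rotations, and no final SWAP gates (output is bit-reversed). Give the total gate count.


Hadamard gates: 78
Controlled rotations: n*(n-1)/2 = 78*77/2 = 3003
SWAP gates: 0 (omitted)
Total = 78 + 3003
= 3081

3081


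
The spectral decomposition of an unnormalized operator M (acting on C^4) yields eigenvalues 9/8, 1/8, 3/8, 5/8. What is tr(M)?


tr(M) = sum of eigenvalues
= 9/8 + 1/8 + 3/8 + 5/8
= 18/8
= 2.2500

2.2500


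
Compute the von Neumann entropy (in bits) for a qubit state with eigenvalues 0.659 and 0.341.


S = -p*log2(p) - (1-p)*log2(1-p)
p = 0.6590, 1-p = 0.3410
= -0.6590 * log2(0.6590) - 0.3410 * log2(0.3410)
= -(-0.3965) - (-0.5293)
= 0.9258

0.9258


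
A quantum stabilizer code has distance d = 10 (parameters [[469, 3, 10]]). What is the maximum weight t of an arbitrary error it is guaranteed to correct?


Code parameters: [[469, 3, 10]], distance d = 10.
Number of correctable errors = floor((d-1)/2)
= floor((10 - 1)/2)
= floor(9/2)
= 4

4


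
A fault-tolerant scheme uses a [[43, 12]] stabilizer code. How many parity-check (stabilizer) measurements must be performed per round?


For an [[n,k]] stabilizer code:
Number of stabilizer generators = n - k
= 43 - 12
= 31

31
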